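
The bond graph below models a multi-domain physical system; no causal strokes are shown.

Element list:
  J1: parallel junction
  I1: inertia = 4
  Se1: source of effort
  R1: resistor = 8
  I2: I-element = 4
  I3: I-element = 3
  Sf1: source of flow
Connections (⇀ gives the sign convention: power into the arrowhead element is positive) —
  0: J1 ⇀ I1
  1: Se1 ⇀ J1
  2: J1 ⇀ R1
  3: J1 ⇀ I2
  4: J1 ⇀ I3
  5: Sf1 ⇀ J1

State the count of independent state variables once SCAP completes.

3  (I1, I2, I3 all integral)

β1 →J1  (Se1 fixes effort; stroke away)
β5 →Sf1  (Sf1: flow source, stroke at near end)
β0 →I1  (common-e at J1 fixed by 1)
β2 →R1  (0-jn J1 has e-setter on 1)
β3 →I2  (0-jn J1 has e-setter on 1)
β4 →I3  (J1: bond 1 brought effort, rest push out)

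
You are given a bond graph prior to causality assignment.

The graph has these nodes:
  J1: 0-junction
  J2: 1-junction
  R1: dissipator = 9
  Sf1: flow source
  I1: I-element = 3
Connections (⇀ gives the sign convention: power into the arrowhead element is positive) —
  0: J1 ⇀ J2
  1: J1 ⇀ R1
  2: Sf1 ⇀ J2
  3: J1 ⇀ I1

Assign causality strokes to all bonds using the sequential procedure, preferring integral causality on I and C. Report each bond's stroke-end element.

b0 →J2
b1 →J1
b2 →Sf1
b3 →I1

#2 stroke→Sf1  (source Sf1 imposes f)
#0 stroke→J2  (J2 flow already set via bond 2)
#3 stroke→I1  (I1 integral (f out))
#1 stroke→J1  (J1: last free bond brings effort in)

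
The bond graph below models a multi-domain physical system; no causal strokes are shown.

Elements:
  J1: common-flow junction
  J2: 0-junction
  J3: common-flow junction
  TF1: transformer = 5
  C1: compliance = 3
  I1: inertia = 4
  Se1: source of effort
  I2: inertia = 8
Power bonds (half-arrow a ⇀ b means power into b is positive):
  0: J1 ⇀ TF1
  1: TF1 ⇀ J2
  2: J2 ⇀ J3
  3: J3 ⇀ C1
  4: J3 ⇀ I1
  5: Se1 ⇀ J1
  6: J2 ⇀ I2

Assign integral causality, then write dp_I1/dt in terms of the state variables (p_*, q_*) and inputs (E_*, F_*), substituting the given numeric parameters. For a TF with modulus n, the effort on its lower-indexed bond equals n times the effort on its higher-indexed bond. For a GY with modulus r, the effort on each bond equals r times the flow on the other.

dp_I1/dt = E_Se1/5 - q_C1/3

β5 stroke at J1  (Se1 fixes effort; stroke away)
β0 stroke at TF1  (J1: last free bond brings flow in)
β1 stroke at J2  (through TF1, causality passes straight; one stroke at TF1)
β2 stroke at J3  (0-jn J2 has e-setter on 1)
β6 stroke at I2  (common-e at J2 fixed by 1)
β3 stroke at J3  (C1 integral (e out))
β4 stroke at I1  (only one flow-in slot at J3)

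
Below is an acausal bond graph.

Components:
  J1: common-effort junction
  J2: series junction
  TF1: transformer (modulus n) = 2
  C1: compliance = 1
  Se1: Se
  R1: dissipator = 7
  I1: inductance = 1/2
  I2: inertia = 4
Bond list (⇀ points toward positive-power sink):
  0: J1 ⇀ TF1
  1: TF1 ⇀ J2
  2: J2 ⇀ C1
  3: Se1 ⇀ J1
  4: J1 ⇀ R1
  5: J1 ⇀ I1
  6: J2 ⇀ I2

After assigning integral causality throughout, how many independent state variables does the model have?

3  (C1, I1, I2 all integral)

b3 →J1  (Se1 fixes effort; stroke away)
b0 →TF1  (0-jn J1 has e-setter on 3)
b4 →R1  (0-jn J1 has e-setter on 3)
b5 →I1  (0-jn J1 has e-setter on 3)
b1 →J2  (through TF1, causality passes straight; one stroke at TF1)
b2 →J2  (C1 outputs effort q/C1)
b6 →I2  (J2: last free bond brings flow in)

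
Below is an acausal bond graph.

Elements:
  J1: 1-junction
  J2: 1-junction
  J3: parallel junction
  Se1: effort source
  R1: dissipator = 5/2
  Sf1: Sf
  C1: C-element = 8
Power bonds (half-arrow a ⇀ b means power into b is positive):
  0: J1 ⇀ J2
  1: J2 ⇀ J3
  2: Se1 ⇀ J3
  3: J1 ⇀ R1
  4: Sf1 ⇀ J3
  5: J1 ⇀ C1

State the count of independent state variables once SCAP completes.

1  (C1 all integral)

#2 →J3  (source Se1 imposes e)
#4 →Sf1  (Sf1 fixes flow; stroke at Sf1)
#1 →J2  (common-e at J3 fixed by 2)
#0 →J1  (closing 1-jn rule on J2)
#5 →J1  (C1: C, integral causality)
#3 →R1  (J1 needs exactly one f-in)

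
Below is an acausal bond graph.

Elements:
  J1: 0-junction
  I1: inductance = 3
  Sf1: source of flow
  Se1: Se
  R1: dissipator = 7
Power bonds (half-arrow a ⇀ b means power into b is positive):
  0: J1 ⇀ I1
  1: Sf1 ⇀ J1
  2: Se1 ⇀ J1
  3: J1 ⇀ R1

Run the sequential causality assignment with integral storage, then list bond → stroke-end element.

#1 stroke at Sf1  (source Sf1 imposes f)
#2 stroke at J1  (source Se1 imposes e)
#0 stroke at I1  (common-e at J1 fixed by 2)
#3 stroke at R1  (0-jn J1 has e-setter on 2)

#0 stroke→I1
#1 stroke→Sf1
#2 stroke→J1
#3 stroke→R1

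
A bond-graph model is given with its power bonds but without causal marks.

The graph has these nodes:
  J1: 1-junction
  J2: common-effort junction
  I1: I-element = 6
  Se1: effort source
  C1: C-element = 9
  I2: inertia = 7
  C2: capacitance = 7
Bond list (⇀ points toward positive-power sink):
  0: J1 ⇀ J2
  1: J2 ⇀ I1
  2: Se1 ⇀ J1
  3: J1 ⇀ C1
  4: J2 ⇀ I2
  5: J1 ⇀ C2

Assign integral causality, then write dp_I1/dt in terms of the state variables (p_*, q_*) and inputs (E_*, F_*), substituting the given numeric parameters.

#2 →J1  (source Se1 imposes e)
#1 →I1  (prefer integral on I1)
#3 →J1  (C1: C, integral causality)
#4 →I2  (prefer integral on I2)
#0 →J2  (only one effort-in slot at J2)
#5 →J1  (J1 flow already set via bond 0)

dp_I1/dt = E_Se1 - q_C1/9 - q_C2/7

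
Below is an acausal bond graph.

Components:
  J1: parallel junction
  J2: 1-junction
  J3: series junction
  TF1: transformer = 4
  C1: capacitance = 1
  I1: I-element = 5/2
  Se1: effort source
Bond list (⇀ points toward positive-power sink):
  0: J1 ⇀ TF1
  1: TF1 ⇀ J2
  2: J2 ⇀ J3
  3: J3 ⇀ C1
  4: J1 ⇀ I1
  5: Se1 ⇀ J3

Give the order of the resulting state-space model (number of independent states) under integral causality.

2  (C1, I1 all integral)

bond 5 stroke→J3  (Se1: effort source, stroke at far end)
bond 3 stroke→J3  (C1: C, integral causality)
bond 2 stroke→J2  (J3: last free bond brings flow in)
bond 1 stroke→TF1  (J2 needs exactly one f-in)
bond 0 stroke→J1  (TF1: transformer flips bond 1)
bond 4 stroke→I1  (J1 effort already set via bond 0)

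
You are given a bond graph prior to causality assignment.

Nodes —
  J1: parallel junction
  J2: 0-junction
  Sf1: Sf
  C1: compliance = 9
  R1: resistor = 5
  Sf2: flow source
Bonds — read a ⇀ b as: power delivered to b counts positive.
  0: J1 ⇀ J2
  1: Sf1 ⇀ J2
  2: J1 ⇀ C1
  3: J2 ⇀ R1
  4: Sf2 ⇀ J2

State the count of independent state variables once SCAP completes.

1  (C1 all integral)

b1 |Sf1  (source Sf1 imposes f)
b4 |Sf2  (source Sf2 imposes f)
b2 |J1  (C1 integral (e out))
b0 |J2  (common-e at J1 fixed by 2)
b3 |R1  (J2 effort already set via bond 0)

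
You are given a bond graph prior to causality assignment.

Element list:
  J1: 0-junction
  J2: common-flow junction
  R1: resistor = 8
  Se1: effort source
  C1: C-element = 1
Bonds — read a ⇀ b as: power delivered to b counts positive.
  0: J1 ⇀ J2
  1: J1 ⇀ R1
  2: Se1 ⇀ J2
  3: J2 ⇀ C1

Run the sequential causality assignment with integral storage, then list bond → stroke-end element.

β0 stroke at J1
β1 stroke at R1
β2 stroke at J2
β3 stroke at J2

#2 →J2  (Se1 fixes effort; stroke away)
#3 →J2  (C1 integral (e out))
#0 →J1  (closing 1-jn rule on J2)
#1 →R1  (common-e at J1 fixed by 0)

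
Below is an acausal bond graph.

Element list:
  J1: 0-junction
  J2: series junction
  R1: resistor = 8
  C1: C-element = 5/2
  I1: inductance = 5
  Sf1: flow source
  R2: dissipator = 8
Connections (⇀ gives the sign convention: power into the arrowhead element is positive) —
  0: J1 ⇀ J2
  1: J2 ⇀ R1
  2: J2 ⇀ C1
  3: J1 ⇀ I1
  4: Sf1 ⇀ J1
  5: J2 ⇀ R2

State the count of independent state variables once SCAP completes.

2  (C1, I1 all integral)

b4 stroke→Sf1  (Sf1 (Sf) sets flow on bond)
b2 stroke→J2  (C1 integral (e out))
b3 stroke→I1  (prefer integral on I1)
b0 stroke→J1  (J1 needs exactly one e-in)
b1 stroke→J2  (J2: bond 0 brought flow, rest push out)
b5 stroke→J2  (J2: bond 0 brought flow, rest push out)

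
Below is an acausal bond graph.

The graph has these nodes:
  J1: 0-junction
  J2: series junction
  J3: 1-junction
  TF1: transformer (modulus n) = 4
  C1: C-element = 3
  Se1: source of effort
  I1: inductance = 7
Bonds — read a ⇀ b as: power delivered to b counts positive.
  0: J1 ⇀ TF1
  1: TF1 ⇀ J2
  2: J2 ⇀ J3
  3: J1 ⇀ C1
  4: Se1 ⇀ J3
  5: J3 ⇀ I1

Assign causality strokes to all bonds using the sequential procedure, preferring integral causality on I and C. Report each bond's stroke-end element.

bond 0 stroke at TF1
bond 1 stroke at J2
bond 2 stroke at J3
bond 3 stroke at J1
bond 4 stroke at J3
bond 5 stroke at I1

β4 →J3  (Se1 (Se) sets effort on bond)
β3 →J1  (prefer integral on C1)
β0 →TF1  (common-e at J1 fixed by 3)
β1 →J2  (through TF1, causality passes straight; one stroke at TF1)
β2 →J3  (J2 needs exactly one f-in)
β5 →I1  (J3: last free bond brings flow in)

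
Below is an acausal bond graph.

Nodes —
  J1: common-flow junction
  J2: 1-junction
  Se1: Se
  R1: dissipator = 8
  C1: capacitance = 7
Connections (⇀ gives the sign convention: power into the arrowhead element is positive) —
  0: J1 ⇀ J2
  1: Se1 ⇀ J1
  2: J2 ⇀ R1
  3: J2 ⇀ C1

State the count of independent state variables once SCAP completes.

1  (C1 all integral)

#1 →J1  (Se1 (Se) sets effort on bond)
#0 →J2  (only one flow-in slot at J1)
#3 →J2  (C1: C, integral causality)
#2 →R1  (J2: last free bond brings flow in)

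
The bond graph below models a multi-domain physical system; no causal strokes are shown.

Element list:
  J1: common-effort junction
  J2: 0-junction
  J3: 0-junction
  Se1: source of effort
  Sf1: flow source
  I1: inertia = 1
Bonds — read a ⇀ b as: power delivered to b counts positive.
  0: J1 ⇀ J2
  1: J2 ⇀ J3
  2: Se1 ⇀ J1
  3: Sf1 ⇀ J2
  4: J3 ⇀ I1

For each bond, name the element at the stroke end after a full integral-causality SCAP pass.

#2 |J1  (Se1 (Se) sets effort on bond)
#3 |Sf1  (Sf1 fixes flow; stroke at Sf1)
#0 |J2  (J1 effort already set via bond 2)
#1 |J3  (J2: bond 0 brought effort, rest push out)
#4 |I1  (common-e at J3 fixed by 1)

b0 |J2
b1 |J3
b2 |J1
b3 |Sf1
b4 |I1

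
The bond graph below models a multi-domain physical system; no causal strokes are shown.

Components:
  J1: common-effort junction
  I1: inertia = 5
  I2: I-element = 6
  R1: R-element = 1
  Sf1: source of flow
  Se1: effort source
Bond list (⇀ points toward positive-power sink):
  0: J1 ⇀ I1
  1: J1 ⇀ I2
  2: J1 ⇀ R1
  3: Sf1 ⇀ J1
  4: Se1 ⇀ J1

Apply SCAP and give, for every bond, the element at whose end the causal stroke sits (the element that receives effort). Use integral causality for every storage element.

bond 0 →I1
bond 1 →I2
bond 2 →R1
bond 3 →Sf1
bond 4 →J1

b3 stroke→Sf1  (Sf1: flow source, stroke at near end)
b4 stroke→J1  (Se1: effort source, stroke at far end)
b0 stroke→I1  (J1: bond 4 brought effort, rest push out)
b1 stroke→I2  (J1: bond 4 brought effort, rest push out)
b2 stroke→R1  (J1: bond 4 brought effort, rest push out)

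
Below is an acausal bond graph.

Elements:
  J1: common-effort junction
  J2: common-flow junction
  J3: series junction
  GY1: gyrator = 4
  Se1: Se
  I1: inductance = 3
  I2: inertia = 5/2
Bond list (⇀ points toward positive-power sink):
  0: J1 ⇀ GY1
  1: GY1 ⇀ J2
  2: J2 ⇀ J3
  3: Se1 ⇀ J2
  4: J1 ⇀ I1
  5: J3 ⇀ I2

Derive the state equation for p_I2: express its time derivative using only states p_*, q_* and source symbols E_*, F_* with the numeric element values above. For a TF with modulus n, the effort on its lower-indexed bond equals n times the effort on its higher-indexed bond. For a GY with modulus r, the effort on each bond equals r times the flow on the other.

bond 3 |J2  (source Se1 imposes e)
bond 4 |I1  (prefer integral on I1)
bond 0 |J1  (J1 needs exactly one e-in)
bond 1 |J2  (through GY1, causality inverts; strokes same side of GY1)
bond 2 |J3  (only one flow-in slot at J2)
bond 5 |I2  (J3: last free bond brings flow in)

dp_I2/dt = E_Se1 - 4*p_I1/3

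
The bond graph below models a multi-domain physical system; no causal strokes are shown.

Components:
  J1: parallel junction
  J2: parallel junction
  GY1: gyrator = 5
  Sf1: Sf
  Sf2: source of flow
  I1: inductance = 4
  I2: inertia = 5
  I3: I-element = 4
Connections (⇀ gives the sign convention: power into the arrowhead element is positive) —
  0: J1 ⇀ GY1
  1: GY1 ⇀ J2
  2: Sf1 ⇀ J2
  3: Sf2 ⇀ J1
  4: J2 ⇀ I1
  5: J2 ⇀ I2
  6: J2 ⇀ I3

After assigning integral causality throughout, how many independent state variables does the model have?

β2 stroke at Sf1  (source Sf1 imposes f)
β3 stroke at Sf2  (Sf2 (Sf) sets flow on bond)
β0 stroke at J1  (J1 needs exactly one e-in)
β1 stroke at J2  (GY1 both-in/both-out from 0)
β4 stroke at I1  (common-e at J2 fixed by 1)
β5 stroke at I2  (0-jn J2 has e-setter on 1)
β6 stroke at I3  (J2: bond 1 brought effort, rest push out)

3  (I1, I2, I3 all integral)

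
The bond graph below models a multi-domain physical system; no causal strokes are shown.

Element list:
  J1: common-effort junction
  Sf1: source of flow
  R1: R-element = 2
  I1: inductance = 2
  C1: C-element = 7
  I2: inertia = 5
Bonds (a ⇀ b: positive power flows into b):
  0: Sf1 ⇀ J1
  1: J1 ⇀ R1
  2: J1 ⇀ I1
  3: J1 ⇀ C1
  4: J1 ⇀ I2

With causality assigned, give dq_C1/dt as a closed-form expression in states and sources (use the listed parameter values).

dq_C1/dt = F_Sf1 - p_I1/2 - p_I2/5 - q_C1/14

β0 |Sf1  (Sf1: flow source, stroke at near end)
β2 |I1  (prefer integral on I1)
β3 |J1  (C1 outputs effort q/C1)
β1 |R1  (0-jn J1 has e-setter on 3)
β4 |I2  (J1: bond 3 brought effort, rest push out)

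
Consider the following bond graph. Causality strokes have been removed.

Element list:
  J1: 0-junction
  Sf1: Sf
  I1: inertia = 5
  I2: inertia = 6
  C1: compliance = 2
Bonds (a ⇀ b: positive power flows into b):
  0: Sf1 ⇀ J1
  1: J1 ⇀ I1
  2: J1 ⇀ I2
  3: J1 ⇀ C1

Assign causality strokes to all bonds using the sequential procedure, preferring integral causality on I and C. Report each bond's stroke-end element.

#0 |Sf1  (Sf1 fixes flow; stroke at Sf1)
#1 |I1  (I1 outputs flow p/I1)
#2 |I2  (I2 outputs flow p/I2)
#3 |J1  (closing 0-jn rule on J1)

bond 0 stroke at Sf1
bond 1 stroke at I1
bond 2 stroke at I2
bond 3 stroke at J1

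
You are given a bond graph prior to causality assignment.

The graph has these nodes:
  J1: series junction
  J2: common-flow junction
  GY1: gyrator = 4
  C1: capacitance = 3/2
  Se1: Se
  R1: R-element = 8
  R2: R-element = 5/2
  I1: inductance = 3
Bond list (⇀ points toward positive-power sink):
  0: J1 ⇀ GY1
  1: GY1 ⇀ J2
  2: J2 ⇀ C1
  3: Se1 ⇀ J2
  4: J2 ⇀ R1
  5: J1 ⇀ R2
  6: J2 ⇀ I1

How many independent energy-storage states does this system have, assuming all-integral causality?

bond 3 |J2  (Se1 (Se) sets effort on bond)
bond 2 |J2  (C1: C, integral causality)
bond 6 |I1  (I1 integral (f out))
bond 1 |J2  (1-jn J2 has f-setter on 6)
bond 4 |J2  (common-f at J2 fixed by 6)
bond 0 |J1  (GY1: gyrator matches bond 1)
bond 5 |R2  (J1 needs exactly one f-in)

2  (C1, I1 all integral)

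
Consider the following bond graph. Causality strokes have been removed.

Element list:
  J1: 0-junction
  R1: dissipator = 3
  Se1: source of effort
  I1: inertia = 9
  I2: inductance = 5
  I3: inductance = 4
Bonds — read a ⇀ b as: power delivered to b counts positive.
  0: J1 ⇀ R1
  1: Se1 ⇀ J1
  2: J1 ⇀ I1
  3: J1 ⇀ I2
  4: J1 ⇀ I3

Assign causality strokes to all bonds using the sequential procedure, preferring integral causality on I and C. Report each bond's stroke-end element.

#1 stroke→J1  (Se1 fixes effort; stroke away)
#0 stroke→R1  (common-e at J1 fixed by 1)
#2 stroke→I1  (J1: bond 1 brought effort, rest push out)
#3 stroke→I2  (J1: bond 1 brought effort, rest push out)
#4 stroke→I3  (common-e at J1 fixed by 1)

β0 →R1
β1 →J1
β2 →I1
β3 →I2
β4 →I3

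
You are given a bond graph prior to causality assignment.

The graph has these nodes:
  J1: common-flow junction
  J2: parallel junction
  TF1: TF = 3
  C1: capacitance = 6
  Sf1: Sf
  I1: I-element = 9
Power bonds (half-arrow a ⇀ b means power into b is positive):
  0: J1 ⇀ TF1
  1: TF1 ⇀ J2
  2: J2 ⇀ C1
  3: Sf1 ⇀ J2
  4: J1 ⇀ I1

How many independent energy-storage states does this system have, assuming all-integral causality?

b3 stroke at Sf1  (source Sf1 imposes f)
b2 stroke at J2  (C1 outputs effort q/C1)
b1 stroke at TF1  (common-e at J2 fixed by 2)
b0 stroke at J1  (TF1 one-in-one-out from 1)
b4 stroke at I1  (only one flow-in slot at J1)

2  (C1, I1 all integral)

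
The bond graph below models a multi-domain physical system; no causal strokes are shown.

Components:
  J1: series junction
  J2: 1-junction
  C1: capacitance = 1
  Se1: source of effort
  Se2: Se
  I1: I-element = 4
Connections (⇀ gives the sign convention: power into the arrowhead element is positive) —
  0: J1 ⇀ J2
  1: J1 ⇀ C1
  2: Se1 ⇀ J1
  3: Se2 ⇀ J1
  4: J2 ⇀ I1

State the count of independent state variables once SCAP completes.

bond 2 stroke at J1  (Se1 (Se) sets effort on bond)
bond 3 stroke at J1  (Se2 fixes effort; stroke away)
bond 1 stroke at J1  (C1 outputs effort q/C1)
bond 0 stroke at J2  (J1 needs exactly one f-in)
bond 4 stroke at I1  (J2 needs exactly one f-in)

2  (C1, I1 all integral)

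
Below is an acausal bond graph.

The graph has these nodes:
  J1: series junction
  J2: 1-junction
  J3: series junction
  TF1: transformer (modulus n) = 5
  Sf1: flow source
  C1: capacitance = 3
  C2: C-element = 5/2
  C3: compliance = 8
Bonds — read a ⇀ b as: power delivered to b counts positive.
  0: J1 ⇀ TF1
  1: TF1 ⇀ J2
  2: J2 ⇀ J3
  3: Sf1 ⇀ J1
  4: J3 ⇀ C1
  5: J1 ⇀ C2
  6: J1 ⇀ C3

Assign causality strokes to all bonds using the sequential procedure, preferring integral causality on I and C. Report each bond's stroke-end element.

b0 →J1
b1 →TF1
b2 →J2
b3 →Sf1
b4 →J3
b5 →J1
b6 →J1

β3 stroke at Sf1  (source Sf1 imposes f)
β0 stroke at J1  (1-jn J1 has f-setter on 3)
β5 stroke at J1  (1-jn J1 has f-setter on 3)
β6 stroke at J1  (common-f at J1 fixed by 3)
β1 stroke at TF1  (through TF1, causality passes straight; one stroke at TF1)
β2 stroke at J2  (1-jn J2 has f-setter on 1)
β4 stroke at J3  (J3: bond 2 brought flow, rest push out)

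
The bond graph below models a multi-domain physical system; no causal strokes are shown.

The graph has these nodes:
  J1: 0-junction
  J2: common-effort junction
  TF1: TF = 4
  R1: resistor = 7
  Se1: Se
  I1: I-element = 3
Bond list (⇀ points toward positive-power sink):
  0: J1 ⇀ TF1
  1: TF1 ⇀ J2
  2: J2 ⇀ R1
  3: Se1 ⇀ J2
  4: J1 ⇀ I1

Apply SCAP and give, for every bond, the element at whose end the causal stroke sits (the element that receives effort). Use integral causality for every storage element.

b3 stroke at J2  (Se1 (Se) sets effort on bond)
b1 stroke at TF1  (common-e at J2 fixed by 3)
b2 stroke at R1  (0-jn J2 has e-setter on 3)
b0 stroke at J1  (TF1 one-in-one-out from 1)
b4 stroke at I1  (common-e at J1 fixed by 0)

#0 →J1
#1 →TF1
#2 →R1
#3 →J2
#4 →I1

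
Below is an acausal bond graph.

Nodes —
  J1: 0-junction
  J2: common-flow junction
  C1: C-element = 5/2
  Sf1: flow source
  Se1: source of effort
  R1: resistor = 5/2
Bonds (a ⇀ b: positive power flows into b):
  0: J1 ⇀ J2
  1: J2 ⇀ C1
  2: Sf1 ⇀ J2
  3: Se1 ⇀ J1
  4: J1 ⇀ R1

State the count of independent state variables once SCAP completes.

bond 2 |Sf1  (Sf1: flow source, stroke at near end)
bond 3 |J1  (Se1: effort source, stroke at far end)
bond 0 |J2  (0-jn J1 has e-setter on 3)
bond 4 |R1  (common-e at J1 fixed by 3)
bond 1 |J2  (J2 flow already set via bond 2)

1  (C1 all integral)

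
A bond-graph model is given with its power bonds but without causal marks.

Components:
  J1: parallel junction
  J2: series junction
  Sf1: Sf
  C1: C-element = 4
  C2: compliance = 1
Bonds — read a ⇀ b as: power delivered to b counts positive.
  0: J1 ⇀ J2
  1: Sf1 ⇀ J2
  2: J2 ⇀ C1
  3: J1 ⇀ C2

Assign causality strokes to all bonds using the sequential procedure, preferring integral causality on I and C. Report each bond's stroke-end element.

bond 0 stroke→J2
bond 1 stroke→Sf1
bond 2 stroke→J2
bond 3 stroke→J1

#1 →Sf1  (Sf1 (Sf) sets flow on bond)
#0 →J2  (J2: bond 1 brought flow, rest push out)
#2 →J2  (J2: bond 1 brought flow, rest push out)
#3 →J1  (J1: last free bond brings effort in)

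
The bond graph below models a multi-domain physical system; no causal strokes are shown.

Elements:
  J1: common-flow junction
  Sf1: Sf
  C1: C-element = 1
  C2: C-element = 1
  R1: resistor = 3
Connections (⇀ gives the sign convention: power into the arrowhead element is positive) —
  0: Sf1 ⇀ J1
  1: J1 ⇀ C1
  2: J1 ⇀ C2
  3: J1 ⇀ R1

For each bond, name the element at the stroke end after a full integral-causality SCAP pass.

β0 →Sf1  (Sf1: flow source, stroke at near end)
β1 →J1  (J1: bond 0 brought flow, rest push out)
β2 →J1  (J1 flow already set via bond 0)
β3 →J1  (common-f at J1 fixed by 0)

β0 →Sf1
β1 →J1
β2 →J1
β3 →J1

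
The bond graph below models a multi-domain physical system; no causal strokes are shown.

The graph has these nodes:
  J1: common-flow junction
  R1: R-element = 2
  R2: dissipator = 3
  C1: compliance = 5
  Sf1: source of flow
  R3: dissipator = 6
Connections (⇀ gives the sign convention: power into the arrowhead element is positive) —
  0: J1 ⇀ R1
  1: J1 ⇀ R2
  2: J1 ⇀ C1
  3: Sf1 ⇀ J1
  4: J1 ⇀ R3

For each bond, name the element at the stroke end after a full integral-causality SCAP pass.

bond 0 |J1
bond 1 |J1
bond 2 |J1
bond 3 |Sf1
bond 4 |J1

b3 stroke→Sf1  (Sf1: flow source, stroke at near end)
b0 stroke→J1  (common-f at J1 fixed by 3)
b1 stroke→J1  (J1: bond 3 brought flow, rest push out)
b2 stroke→J1  (J1 flow already set via bond 3)
b4 stroke→J1  (1-jn J1 has f-setter on 3)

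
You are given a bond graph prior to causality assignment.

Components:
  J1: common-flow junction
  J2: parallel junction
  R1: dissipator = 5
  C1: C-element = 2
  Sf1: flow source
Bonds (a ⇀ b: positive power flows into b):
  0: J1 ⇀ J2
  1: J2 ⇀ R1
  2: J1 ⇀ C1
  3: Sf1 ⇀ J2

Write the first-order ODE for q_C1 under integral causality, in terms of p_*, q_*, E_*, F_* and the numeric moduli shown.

bond 3 stroke at Sf1  (Sf1: flow source, stroke at near end)
bond 2 stroke at J1  (C1: C, integral causality)
bond 0 stroke at J2  (closing 1-jn rule on J1)
bond 1 stroke at R1  (common-e at J2 fixed by 0)

dq_C1/dt = -F_Sf1 - q_C1/10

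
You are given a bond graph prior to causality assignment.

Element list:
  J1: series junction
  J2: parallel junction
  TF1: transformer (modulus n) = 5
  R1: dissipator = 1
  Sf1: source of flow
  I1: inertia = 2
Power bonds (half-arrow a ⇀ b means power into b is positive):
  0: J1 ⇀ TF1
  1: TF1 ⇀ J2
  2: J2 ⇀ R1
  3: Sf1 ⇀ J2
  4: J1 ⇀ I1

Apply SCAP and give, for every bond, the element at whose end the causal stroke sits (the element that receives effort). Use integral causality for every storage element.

β3 →Sf1  (Sf1 fixes flow; stroke at Sf1)
β4 →I1  (I1 outputs flow p/I1)
β0 →J1  (common-f at J1 fixed by 4)
β1 →TF1  (TF1 one-in-one-out from 0)
β2 →J2  (J2: last free bond brings effort in)

#0 |J1
#1 |TF1
#2 |J2
#3 |Sf1
#4 |I1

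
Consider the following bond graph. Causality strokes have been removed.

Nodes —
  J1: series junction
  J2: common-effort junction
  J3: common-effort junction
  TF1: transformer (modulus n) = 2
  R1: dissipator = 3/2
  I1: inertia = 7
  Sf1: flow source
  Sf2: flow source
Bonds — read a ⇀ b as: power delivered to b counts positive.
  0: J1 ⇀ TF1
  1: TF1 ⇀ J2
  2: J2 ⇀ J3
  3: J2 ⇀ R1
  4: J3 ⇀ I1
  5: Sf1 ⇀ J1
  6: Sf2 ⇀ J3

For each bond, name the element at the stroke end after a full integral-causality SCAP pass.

b0 stroke at J1
b1 stroke at TF1
b2 stroke at J3
b3 stroke at J2
b4 stroke at I1
b5 stroke at Sf1
b6 stroke at Sf2

b5 →Sf1  (Sf1 (Sf) sets flow on bond)
b6 →Sf2  (Sf2 fixes flow; stroke at Sf2)
b0 →J1  (J1: bond 5 brought flow, rest push out)
b1 →TF1  (TF TF1: opposite of bond 0)
b4 →I1  (I1 integral (f out))
b2 →J3  (only one effort-in slot at J3)
b3 →J2  (J2: last free bond brings effort in)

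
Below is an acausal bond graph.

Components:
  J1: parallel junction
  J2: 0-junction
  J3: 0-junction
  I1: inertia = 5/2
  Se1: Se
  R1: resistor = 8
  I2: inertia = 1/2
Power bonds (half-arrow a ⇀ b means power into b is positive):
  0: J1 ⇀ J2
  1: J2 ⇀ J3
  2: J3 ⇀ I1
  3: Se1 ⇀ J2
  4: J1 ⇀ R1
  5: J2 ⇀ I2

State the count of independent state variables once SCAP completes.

2  (I1, I2 all integral)

b3 stroke at J2  (source Se1 imposes e)
b0 stroke at J1  (common-e at J2 fixed by 3)
b1 stroke at J3  (0-jn J2 has e-setter on 3)
b5 stroke at I2  (0-jn J2 has e-setter on 3)
b2 stroke at I1  (0-jn J3 has e-setter on 1)
b4 stroke at R1  (J1 effort already set via bond 0)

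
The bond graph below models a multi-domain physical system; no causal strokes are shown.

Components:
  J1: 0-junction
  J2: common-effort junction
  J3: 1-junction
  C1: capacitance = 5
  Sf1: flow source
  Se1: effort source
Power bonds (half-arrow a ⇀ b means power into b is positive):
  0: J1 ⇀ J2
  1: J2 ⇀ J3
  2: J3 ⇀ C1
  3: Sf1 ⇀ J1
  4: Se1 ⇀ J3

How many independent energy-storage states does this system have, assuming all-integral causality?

1  (C1 all integral)

b3 stroke→Sf1  (Sf1 fixes flow; stroke at Sf1)
b4 stroke→J3  (source Se1 imposes e)
b0 stroke→J1  (only one effort-in slot at J1)
b1 stroke→J2  (J2: last free bond brings effort in)
b2 stroke→J3  (J3: bond 1 brought flow, rest push out)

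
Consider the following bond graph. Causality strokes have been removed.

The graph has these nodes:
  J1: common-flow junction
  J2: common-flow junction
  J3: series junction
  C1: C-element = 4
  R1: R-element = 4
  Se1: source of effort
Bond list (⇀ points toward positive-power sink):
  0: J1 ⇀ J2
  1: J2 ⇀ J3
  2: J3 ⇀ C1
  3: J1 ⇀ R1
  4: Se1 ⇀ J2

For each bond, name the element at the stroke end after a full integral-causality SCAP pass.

bond 0 stroke→J1
bond 1 stroke→J2
bond 2 stroke→J3
bond 3 stroke→R1
bond 4 stroke→J2

β4 stroke→J2  (source Se1 imposes e)
β2 stroke→J3  (C1 outputs effort q/C1)
β1 stroke→J2  (only one flow-in slot at J3)
β0 stroke→J1  (closing 1-jn rule on J2)
β3 stroke→R1  (J1: last free bond brings flow in)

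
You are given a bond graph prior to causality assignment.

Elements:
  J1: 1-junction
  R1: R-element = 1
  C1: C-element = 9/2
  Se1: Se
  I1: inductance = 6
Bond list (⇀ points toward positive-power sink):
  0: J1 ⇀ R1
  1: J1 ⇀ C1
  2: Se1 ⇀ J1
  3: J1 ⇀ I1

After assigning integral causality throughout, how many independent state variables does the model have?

#2 →J1  (Se1 fixes effort; stroke away)
#1 →J1  (prefer integral on C1)
#3 →I1  (I1 outputs flow p/I1)
#0 →J1  (J1: bond 3 brought flow, rest push out)

2  (C1, I1 all integral)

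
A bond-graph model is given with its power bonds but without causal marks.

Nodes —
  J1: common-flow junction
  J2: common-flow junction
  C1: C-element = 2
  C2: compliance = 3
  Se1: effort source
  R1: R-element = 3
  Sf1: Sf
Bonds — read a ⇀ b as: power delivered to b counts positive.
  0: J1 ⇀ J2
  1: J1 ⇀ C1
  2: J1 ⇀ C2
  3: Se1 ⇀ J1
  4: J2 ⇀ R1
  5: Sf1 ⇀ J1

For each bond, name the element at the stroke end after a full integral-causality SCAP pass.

#0 stroke at J1
#1 stroke at J1
#2 stroke at J1
#3 stroke at J1
#4 stroke at J2
#5 stroke at Sf1

bond 3 stroke at J1  (Se1: effort source, stroke at far end)
bond 5 stroke at Sf1  (Sf1 fixes flow; stroke at Sf1)
bond 0 stroke at J1  (J1: bond 5 brought flow, rest push out)
bond 1 stroke at J1  (common-f at J1 fixed by 5)
bond 2 stroke at J1  (1-jn J1 has f-setter on 5)
bond 4 stroke at J2  (J2 flow already set via bond 0)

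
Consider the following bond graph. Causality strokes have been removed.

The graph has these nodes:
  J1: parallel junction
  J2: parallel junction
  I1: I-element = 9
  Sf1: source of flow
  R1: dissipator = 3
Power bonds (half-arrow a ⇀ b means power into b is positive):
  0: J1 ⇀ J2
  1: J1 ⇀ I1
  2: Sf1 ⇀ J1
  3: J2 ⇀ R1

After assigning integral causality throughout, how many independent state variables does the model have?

1  (I1 all integral)

bond 2 stroke at Sf1  (Sf1: flow source, stroke at near end)
bond 1 stroke at I1  (I1 integral (f out))
bond 0 stroke at J1  (J1: last free bond brings effort in)
bond 3 stroke at J2  (J2 needs exactly one e-in)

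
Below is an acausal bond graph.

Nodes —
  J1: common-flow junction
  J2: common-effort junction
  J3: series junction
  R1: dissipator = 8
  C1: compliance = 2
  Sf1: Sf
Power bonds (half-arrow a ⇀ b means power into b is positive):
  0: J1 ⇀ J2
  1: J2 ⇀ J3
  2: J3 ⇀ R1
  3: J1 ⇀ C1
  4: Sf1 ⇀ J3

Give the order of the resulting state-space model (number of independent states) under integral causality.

1  (C1 all integral)

b4 stroke→Sf1  (Sf1 (Sf) sets flow on bond)
b1 stroke→J3  (J3: bond 4 brought flow, rest push out)
b2 stroke→J3  (1-jn J3 has f-setter on 4)
b0 stroke→J2  (only one effort-in slot at J2)
b3 stroke→J1  (J1 flow already set via bond 0)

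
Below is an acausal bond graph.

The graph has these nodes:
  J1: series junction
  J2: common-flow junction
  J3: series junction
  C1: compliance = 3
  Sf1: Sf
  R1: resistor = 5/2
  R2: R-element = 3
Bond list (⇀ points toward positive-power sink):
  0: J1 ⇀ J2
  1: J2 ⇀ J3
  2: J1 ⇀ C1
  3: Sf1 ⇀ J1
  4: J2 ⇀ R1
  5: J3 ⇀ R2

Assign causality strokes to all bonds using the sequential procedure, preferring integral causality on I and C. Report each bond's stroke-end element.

b0 |J1
b1 |J2
b2 |J1
b3 |Sf1
b4 |J2
b5 |J3

#3 stroke at Sf1  (source Sf1 imposes f)
#0 stroke at J1  (1-jn J1 has f-setter on 3)
#2 stroke at J1  (common-f at J1 fixed by 3)
#1 stroke at J2  (1-jn J2 has f-setter on 0)
#4 stroke at J2  (common-f at J2 fixed by 0)
#5 stroke at J3  (J3 flow already set via bond 1)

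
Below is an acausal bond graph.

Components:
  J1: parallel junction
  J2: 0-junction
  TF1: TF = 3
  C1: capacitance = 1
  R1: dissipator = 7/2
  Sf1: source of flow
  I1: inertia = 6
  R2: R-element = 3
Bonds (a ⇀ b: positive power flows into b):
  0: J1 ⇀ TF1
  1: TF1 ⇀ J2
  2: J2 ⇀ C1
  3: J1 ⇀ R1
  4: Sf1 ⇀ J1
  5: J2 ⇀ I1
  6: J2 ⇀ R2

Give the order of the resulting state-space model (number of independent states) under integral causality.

β4 stroke→Sf1  (Sf1: flow source, stroke at near end)
β2 stroke→J2  (C1 integral (e out))
β1 stroke→TF1  (common-e at J2 fixed by 2)
β5 stroke→I1  (common-e at J2 fixed by 2)
β6 stroke→R2  (0-jn J2 has e-setter on 2)
β0 stroke→J1  (TF1 one-in-one-out from 1)
β3 stroke→R1  (common-e at J1 fixed by 0)

2  (C1, I1 all integral)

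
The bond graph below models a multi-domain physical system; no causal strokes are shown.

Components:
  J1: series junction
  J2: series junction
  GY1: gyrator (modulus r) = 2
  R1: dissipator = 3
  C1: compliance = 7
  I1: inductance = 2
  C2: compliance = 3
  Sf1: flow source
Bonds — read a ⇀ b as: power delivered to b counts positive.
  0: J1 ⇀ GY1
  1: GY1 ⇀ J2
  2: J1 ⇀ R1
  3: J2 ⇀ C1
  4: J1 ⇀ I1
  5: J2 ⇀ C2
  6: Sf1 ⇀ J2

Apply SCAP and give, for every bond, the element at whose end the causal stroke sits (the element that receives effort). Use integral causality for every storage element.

#0 |J1
#1 |J2
#2 |J1
#3 |J2
#4 |I1
#5 |J2
#6 |Sf1

bond 6 →Sf1  (Sf1: flow source, stroke at near end)
bond 1 →J2  (common-f at J2 fixed by 6)
bond 3 →J2  (1-jn J2 has f-setter on 6)
bond 5 →J2  (1-jn J2 has f-setter on 6)
bond 0 →J1  (GY GY1: same side as bond 1)
bond 4 →I1  (I1 integral (f out))
bond 2 →J1  (1-jn J1 has f-setter on 4)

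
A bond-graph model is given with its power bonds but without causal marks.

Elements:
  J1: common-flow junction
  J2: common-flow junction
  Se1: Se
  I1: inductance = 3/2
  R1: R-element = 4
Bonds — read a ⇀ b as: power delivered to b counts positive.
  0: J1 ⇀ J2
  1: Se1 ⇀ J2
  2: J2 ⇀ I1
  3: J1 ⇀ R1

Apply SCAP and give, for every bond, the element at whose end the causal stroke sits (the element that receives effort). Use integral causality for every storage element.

#1 →J2  (Se1 (Se) sets effort on bond)
#2 →I1  (I1 integral (f out))
#0 →J2  (J2 flow already set via bond 2)
#3 →J1  (J1 flow already set via bond 0)

β0 |J2
β1 |J2
β2 |I1
β3 |J1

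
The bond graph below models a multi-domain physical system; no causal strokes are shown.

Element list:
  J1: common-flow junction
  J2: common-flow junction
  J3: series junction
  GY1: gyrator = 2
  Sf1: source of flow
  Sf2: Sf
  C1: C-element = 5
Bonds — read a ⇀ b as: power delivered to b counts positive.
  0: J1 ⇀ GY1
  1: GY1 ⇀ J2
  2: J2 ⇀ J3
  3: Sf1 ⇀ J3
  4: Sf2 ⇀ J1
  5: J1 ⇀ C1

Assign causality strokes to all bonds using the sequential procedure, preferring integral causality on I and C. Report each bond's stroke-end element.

#0 →J1
#1 →J2
#2 →J3
#3 →Sf1
#4 →Sf2
#5 →J1

#3 stroke→Sf1  (Sf1: flow source, stroke at near end)
#4 stroke→Sf2  (Sf2 fixes flow; stroke at Sf2)
#0 stroke→J1  (J1 flow already set via bond 4)
#5 stroke→J1  (common-f at J1 fixed by 4)
#2 stroke→J3  (J3: bond 3 brought flow, rest push out)
#1 stroke→J2  (GY GY1: same side as bond 0)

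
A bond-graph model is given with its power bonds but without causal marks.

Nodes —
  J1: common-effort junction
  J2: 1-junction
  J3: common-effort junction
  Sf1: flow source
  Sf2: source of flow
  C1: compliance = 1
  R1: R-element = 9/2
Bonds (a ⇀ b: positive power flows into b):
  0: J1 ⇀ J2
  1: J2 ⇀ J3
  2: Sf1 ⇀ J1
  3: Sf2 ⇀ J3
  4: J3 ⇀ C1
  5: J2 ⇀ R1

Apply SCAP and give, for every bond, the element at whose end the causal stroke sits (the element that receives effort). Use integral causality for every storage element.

bond 0 |J1
bond 1 |J2
bond 2 |Sf1
bond 3 |Sf2
bond 4 |J3
bond 5 |J2

β2 →Sf1  (Sf1 fixes flow; stroke at Sf1)
β3 →Sf2  (Sf2 (Sf) sets flow on bond)
β0 →J1  (closing 0-jn rule on J1)
β1 →J2  (J2: bond 0 brought flow, rest push out)
β5 →J2  (common-f at J2 fixed by 0)
β4 →J3  (J3 needs exactly one e-in)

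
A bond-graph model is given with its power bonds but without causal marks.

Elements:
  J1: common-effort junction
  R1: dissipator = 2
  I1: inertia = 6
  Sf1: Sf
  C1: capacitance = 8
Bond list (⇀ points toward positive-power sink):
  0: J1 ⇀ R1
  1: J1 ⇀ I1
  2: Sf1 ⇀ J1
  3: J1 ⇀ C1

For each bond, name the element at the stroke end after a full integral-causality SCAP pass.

b0 |R1
b1 |I1
b2 |Sf1
b3 |J1

#2 |Sf1  (Sf1: flow source, stroke at near end)
#1 |I1  (prefer integral on I1)
#3 |J1  (C1 integral (e out))
#0 |R1  (common-e at J1 fixed by 3)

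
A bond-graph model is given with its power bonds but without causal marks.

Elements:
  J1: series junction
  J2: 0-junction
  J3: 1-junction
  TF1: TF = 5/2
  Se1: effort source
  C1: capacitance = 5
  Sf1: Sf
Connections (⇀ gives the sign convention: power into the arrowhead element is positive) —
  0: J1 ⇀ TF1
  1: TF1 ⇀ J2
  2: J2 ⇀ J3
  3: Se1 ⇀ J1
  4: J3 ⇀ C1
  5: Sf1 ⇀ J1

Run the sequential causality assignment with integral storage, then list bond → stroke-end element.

#3 |J1  (Se1 (Se) sets effort on bond)
#5 |Sf1  (source Sf1 imposes f)
#0 |J1  (common-f at J1 fixed by 5)
#1 |TF1  (TF1 one-in-one-out from 0)
#2 |J2  (closing 0-jn rule on J2)
#4 |J3  (J3 flow already set via bond 2)

#0 stroke at J1
#1 stroke at TF1
#2 stroke at J2
#3 stroke at J1
#4 stroke at J3
#5 stroke at Sf1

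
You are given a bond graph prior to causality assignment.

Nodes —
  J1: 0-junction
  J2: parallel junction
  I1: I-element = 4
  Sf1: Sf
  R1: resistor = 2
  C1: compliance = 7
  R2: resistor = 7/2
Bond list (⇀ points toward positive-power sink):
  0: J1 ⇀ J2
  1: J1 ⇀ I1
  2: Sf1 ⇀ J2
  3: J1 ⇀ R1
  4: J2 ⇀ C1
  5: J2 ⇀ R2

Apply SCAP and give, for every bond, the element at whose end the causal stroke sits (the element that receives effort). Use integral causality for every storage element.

#0 |J1
#1 |I1
#2 |Sf1
#3 |R1
#4 |J2
#5 |R2

#2 stroke→Sf1  (Sf1 fixes flow; stroke at Sf1)
#1 stroke→I1  (I1 outputs flow p/I1)
#4 stroke→J2  (prefer integral on C1)
#0 stroke→J1  (J2 effort already set via bond 4)
#5 stroke→R2  (J2: bond 4 brought effort, rest push out)
#3 stroke→R1  (J1: bond 0 brought effort, rest push out)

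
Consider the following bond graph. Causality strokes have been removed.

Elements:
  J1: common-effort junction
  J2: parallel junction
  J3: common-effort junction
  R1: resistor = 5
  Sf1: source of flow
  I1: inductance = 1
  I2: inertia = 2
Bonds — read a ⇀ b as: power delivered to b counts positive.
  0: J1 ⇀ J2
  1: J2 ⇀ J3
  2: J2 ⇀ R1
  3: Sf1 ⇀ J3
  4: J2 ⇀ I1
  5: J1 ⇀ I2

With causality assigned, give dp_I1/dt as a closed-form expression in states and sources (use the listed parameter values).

bond 3 |Sf1  (source Sf1 imposes f)
bond 1 |J3  (closing 0-jn rule on J3)
bond 4 |I1  (prefer integral on I1)
bond 5 |I2  (prefer integral on I2)
bond 0 |J1  (closing 0-jn rule on J1)
bond 2 |J2  (J2: last free bond brings effort in)

dp_I1/dt = 5*F_Sf1 - 5*p_I1 - 5*p_I2/2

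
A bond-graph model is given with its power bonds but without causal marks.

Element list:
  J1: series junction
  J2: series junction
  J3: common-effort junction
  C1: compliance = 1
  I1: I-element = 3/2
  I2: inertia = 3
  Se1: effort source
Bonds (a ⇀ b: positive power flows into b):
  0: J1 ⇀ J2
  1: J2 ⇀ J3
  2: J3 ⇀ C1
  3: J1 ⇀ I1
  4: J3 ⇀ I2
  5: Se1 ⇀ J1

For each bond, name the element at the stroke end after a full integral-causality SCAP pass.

b5 →J1  (Se1: effort source, stroke at far end)
b2 →J3  (C1: C, integral causality)
b1 →J2  (J3: bond 2 brought effort, rest push out)
b4 →I2  (J3 effort already set via bond 2)
b0 →J1  (only one flow-in slot at J2)
b3 →I1  (J1: last free bond brings flow in)

β0 stroke at J1
β1 stroke at J2
β2 stroke at J3
β3 stroke at I1
β4 stroke at I2
β5 stroke at J1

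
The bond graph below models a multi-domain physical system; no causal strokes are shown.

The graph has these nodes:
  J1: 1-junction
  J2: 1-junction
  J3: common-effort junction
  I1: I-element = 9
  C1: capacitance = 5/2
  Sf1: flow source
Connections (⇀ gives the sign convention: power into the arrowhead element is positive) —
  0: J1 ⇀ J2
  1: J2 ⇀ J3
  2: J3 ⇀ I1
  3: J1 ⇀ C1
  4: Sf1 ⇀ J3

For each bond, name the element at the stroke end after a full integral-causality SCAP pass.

bond 0 →J2
bond 1 →J3
bond 2 →I1
bond 3 →J1
bond 4 →Sf1

β4 |Sf1  (Sf1 (Sf) sets flow on bond)
β2 |I1  (I1 integral (f out))
β1 |J3  (J3: last free bond brings effort in)
β0 |J2  (1-jn J2 has f-setter on 1)
β3 |J1  (J1: bond 0 brought flow, rest push out)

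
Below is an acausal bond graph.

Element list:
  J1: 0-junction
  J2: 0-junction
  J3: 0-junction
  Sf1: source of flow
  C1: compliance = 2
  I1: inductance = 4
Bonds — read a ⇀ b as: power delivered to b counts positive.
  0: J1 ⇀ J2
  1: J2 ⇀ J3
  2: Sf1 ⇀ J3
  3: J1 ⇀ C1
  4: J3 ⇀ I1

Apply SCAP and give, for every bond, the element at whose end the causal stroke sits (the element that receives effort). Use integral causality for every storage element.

#2 stroke→Sf1  (Sf1 (Sf) sets flow on bond)
#3 stroke→J1  (C1: C, integral causality)
#0 stroke→J2  (J1: bond 3 brought effort, rest push out)
#1 stroke→J3  (J2: bond 0 brought effort, rest push out)
#4 stroke→I1  (J3: bond 1 brought effort, rest push out)

bond 0 →J2
bond 1 →J3
bond 2 →Sf1
bond 3 →J1
bond 4 →I1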